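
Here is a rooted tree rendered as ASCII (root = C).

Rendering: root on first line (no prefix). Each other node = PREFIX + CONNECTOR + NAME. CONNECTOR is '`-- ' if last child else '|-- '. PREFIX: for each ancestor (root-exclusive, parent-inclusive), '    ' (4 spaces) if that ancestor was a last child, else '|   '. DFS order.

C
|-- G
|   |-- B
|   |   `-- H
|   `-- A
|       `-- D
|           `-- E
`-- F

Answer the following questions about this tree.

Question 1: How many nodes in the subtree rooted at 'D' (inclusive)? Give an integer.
Subtree rooted at D contains: D, E
Count = 2

Answer: 2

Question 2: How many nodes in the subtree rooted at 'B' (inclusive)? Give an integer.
Subtree rooted at B contains: B, H
Count = 2

Answer: 2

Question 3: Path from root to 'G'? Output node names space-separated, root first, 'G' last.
Answer: C G

Derivation:
Walk down from root: C -> G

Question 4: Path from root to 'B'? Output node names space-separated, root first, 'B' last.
Walk down from root: C -> G -> B

Answer: C G B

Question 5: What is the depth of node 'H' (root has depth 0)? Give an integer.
Path from root to H: C -> G -> B -> H
Depth = number of edges = 3

Answer: 3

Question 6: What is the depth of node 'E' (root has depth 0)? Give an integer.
Path from root to E: C -> G -> A -> D -> E
Depth = number of edges = 4

Answer: 4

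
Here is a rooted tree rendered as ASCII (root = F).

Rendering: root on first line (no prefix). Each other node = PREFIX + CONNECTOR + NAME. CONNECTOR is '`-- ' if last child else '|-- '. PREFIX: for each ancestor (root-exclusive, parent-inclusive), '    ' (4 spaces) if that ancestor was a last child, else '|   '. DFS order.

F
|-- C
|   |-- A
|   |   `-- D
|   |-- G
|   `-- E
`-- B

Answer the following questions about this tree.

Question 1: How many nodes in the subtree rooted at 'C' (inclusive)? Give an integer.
Answer: 5

Derivation:
Subtree rooted at C contains: A, C, D, E, G
Count = 5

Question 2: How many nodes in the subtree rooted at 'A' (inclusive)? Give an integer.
Subtree rooted at A contains: A, D
Count = 2

Answer: 2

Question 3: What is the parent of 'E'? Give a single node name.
Answer: C

Derivation:
Scan adjacency: E appears as child of C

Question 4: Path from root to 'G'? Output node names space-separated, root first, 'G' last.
Walk down from root: F -> C -> G

Answer: F C G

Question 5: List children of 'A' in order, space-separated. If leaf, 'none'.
Node A's children (from adjacency): D

Answer: D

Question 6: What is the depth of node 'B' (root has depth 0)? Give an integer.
Path from root to B: F -> B
Depth = number of edges = 1

Answer: 1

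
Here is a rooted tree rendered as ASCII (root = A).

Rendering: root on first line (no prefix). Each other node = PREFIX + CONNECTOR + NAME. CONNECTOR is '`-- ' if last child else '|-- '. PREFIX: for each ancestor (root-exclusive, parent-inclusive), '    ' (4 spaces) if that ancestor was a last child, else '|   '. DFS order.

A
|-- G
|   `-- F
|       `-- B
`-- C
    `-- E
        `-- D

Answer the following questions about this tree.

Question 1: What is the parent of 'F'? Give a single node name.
Scan adjacency: F appears as child of G

Answer: G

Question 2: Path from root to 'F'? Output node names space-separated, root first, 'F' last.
Answer: A G F

Derivation:
Walk down from root: A -> G -> F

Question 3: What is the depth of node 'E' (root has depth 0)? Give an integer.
Path from root to E: A -> C -> E
Depth = number of edges = 2

Answer: 2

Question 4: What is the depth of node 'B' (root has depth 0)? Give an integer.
Answer: 3

Derivation:
Path from root to B: A -> G -> F -> B
Depth = number of edges = 3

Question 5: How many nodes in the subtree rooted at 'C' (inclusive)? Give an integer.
Answer: 3

Derivation:
Subtree rooted at C contains: C, D, E
Count = 3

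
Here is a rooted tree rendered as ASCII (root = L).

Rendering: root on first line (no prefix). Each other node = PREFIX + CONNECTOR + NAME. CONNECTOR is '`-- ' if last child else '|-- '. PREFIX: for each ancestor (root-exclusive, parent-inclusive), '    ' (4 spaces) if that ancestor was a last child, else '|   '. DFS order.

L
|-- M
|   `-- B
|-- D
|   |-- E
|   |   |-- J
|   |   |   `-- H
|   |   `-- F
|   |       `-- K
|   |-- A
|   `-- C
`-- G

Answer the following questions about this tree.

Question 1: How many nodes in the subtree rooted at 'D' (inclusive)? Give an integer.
Answer: 8

Derivation:
Subtree rooted at D contains: A, C, D, E, F, H, J, K
Count = 8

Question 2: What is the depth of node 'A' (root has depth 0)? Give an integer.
Path from root to A: L -> D -> A
Depth = number of edges = 2

Answer: 2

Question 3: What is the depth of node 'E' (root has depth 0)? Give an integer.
Answer: 2

Derivation:
Path from root to E: L -> D -> E
Depth = number of edges = 2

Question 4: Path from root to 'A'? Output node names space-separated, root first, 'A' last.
Walk down from root: L -> D -> A

Answer: L D A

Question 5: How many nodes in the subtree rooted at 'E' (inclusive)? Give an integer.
Answer: 5

Derivation:
Subtree rooted at E contains: E, F, H, J, K
Count = 5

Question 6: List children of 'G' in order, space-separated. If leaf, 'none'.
Answer: none

Derivation:
Node G's children (from adjacency): (leaf)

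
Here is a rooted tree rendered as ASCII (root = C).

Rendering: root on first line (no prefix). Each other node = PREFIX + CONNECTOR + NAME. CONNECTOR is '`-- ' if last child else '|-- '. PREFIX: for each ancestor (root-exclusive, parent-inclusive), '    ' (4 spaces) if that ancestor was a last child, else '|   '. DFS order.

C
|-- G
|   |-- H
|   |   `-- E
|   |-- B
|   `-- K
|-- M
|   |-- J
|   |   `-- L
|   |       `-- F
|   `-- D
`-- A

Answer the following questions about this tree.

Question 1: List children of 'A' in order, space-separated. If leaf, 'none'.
Node A's children (from adjacency): (leaf)

Answer: none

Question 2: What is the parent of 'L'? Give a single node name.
Scan adjacency: L appears as child of J

Answer: J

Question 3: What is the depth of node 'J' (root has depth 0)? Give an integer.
Answer: 2

Derivation:
Path from root to J: C -> M -> J
Depth = number of edges = 2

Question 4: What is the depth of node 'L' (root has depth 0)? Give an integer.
Path from root to L: C -> M -> J -> L
Depth = number of edges = 3

Answer: 3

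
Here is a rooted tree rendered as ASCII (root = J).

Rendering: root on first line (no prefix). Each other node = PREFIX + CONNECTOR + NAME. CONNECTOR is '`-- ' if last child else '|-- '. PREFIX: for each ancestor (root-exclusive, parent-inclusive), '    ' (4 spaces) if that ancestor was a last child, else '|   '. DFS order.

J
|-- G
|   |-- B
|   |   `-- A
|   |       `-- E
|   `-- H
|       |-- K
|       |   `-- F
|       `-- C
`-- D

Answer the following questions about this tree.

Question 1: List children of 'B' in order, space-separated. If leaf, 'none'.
Answer: A

Derivation:
Node B's children (from adjacency): A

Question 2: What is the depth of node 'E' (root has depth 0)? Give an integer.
Path from root to E: J -> G -> B -> A -> E
Depth = number of edges = 4

Answer: 4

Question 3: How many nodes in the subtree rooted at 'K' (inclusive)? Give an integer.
Subtree rooted at K contains: F, K
Count = 2

Answer: 2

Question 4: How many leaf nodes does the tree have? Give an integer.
Answer: 4

Derivation:
Leaves (nodes with no children): C, D, E, F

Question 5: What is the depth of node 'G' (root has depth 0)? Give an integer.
Path from root to G: J -> G
Depth = number of edges = 1

Answer: 1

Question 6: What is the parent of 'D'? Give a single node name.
Scan adjacency: D appears as child of J

Answer: J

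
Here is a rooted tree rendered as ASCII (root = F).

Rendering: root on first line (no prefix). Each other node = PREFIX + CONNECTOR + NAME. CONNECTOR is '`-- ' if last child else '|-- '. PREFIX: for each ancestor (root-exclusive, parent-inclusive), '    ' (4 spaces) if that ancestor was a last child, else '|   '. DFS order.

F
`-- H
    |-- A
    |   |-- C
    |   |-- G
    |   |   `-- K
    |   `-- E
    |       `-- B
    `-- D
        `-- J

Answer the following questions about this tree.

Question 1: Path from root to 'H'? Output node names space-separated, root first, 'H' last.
Walk down from root: F -> H

Answer: F H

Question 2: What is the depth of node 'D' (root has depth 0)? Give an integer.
Answer: 2

Derivation:
Path from root to D: F -> H -> D
Depth = number of edges = 2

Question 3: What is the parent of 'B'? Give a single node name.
Answer: E

Derivation:
Scan adjacency: B appears as child of E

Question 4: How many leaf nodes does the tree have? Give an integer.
Leaves (nodes with no children): B, C, J, K

Answer: 4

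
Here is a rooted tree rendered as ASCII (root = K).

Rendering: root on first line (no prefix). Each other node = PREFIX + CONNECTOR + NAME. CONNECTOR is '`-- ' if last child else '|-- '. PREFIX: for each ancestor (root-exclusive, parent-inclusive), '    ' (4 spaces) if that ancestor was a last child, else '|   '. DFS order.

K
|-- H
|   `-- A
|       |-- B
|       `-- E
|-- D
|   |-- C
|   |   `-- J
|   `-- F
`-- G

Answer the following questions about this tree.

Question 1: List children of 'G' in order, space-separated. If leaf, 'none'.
Node G's children (from adjacency): (leaf)

Answer: none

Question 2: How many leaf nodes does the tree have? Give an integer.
Answer: 5

Derivation:
Leaves (nodes with no children): B, E, F, G, J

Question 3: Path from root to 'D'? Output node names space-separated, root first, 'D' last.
Answer: K D

Derivation:
Walk down from root: K -> D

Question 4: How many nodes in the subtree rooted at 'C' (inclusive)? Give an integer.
Subtree rooted at C contains: C, J
Count = 2

Answer: 2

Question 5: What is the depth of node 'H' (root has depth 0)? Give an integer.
Answer: 1

Derivation:
Path from root to H: K -> H
Depth = number of edges = 1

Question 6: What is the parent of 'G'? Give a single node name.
Answer: K

Derivation:
Scan adjacency: G appears as child of K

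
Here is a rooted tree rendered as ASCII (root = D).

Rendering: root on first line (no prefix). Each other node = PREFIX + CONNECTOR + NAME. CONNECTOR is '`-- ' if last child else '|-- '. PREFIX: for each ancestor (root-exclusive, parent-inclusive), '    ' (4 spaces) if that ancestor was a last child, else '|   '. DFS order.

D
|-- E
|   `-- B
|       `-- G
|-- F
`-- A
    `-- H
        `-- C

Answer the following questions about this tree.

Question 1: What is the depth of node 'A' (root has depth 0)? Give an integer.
Path from root to A: D -> A
Depth = number of edges = 1

Answer: 1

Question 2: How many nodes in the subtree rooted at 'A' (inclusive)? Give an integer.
Answer: 3

Derivation:
Subtree rooted at A contains: A, C, H
Count = 3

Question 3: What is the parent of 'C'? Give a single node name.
Scan adjacency: C appears as child of H

Answer: H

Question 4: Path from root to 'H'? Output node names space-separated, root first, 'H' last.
Walk down from root: D -> A -> H

Answer: D A H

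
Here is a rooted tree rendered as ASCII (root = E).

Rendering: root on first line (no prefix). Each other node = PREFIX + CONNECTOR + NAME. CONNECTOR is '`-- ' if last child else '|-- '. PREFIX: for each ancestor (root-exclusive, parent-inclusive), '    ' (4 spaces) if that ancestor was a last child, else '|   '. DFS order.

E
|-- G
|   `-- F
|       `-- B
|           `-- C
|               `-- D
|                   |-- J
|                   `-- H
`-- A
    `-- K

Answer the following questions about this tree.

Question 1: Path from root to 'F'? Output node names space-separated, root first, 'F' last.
Walk down from root: E -> G -> F

Answer: E G F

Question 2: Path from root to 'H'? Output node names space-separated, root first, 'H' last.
Walk down from root: E -> G -> F -> B -> C -> D -> H

Answer: E G F B C D H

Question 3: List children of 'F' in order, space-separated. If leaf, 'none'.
Node F's children (from adjacency): B

Answer: B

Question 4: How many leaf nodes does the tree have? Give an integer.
Leaves (nodes with no children): H, J, K

Answer: 3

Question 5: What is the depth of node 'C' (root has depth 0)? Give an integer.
Answer: 4

Derivation:
Path from root to C: E -> G -> F -> B -> C
Depth = number of edges = 4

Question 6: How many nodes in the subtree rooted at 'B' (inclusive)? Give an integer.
Answer: 5

Derivation:
Subtree rooted at B contains: B, C, D, H, J
Count = 5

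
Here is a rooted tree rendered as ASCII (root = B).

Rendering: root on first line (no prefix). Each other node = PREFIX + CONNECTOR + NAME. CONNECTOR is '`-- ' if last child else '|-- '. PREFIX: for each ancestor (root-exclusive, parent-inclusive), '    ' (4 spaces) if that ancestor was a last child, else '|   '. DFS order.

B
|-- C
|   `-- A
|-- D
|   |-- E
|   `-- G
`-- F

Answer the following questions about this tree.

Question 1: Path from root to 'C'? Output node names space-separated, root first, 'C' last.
Walk down from root: B -> C

Answer: B C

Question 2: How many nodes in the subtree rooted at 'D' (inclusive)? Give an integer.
Answer: 3

Derivation:
Subtree rooted at D contains: D, E, G
Count = 3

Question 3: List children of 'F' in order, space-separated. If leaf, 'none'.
Answer: none

Derivation:
Node F's children (from adjacency): (leaf)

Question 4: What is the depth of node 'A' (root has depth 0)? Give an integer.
Path from root to A: B -> C -> A
Depth = number of edges = 2

Answer: 2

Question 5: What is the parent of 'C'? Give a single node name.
Scan adjacency: C appears as child of B

Answer: B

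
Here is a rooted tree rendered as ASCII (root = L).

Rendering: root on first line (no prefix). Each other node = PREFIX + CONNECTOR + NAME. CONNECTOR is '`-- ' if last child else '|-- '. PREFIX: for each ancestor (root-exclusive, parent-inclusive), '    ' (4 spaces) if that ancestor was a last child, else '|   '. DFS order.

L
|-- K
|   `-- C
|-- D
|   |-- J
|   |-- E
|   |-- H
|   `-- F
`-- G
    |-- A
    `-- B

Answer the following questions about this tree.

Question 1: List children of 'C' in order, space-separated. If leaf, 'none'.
Node C's children (from adjacency): (leaf)

Answer: none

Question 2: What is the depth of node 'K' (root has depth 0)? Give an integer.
Path from root to K: L -> K
Depth = number of edges = 1

Answer: 1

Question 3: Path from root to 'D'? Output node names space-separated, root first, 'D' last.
Answer: L D

Derivation:
Walk down from root: L -> D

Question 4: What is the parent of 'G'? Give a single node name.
Answer: L

Derivation:
Scan adjacency: G appears as child of L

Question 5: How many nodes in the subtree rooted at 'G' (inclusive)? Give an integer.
Answer: 3

Derivation:
Subtree rooted at G contains: A, B, G
Count = 3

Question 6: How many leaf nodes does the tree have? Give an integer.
Answer: 7

Derivation:
Leaves (nodes with no children): A, B, C, E, F, H, J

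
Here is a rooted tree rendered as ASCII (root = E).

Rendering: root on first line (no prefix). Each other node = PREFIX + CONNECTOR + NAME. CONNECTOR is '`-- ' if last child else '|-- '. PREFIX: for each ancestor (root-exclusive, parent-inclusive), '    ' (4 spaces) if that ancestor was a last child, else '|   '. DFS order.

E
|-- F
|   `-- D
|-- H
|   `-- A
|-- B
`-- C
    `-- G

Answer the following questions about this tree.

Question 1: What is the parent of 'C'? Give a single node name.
Answer: E

Derivation:
Scan adjacency: C appears as child of E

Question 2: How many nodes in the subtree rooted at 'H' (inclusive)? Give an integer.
Subtree rooted at H contains: A, H
Count = 2

Answer: 2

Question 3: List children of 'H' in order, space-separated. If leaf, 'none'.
Node H's children (from adjacency): A

Answer: A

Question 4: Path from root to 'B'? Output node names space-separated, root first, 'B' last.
Walk down from root: E -> B

Answer: E B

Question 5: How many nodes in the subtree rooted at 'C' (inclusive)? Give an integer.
Answer: 2

Derivation:
Subtree rooted at C contains: C, G
Count = 2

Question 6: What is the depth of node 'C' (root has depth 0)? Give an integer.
Answer: 1

Derivation:
Path from root to C: E -> C
Depth = number of edges = 1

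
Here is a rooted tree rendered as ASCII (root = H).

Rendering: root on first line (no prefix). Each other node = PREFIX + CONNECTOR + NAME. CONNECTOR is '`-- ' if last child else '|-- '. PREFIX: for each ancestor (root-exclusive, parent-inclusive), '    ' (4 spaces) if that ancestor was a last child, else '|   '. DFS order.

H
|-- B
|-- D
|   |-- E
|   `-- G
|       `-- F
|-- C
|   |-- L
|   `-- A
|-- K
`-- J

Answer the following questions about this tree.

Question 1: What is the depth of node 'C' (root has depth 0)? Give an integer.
Path from root to C: H -> C
Depth = number of edges = 1

Answer: 1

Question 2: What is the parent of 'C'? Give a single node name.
Answer: H

Derivation:
Scan adjacency: C appears as child of H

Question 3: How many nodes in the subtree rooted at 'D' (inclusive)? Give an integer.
Answer: 4

Derivation:
Subtree rooted at D contains: D, E, F, G
Count = 4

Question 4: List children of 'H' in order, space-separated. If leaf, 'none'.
Answer: B D C K J

Derivation:
Node H's children (from adjacency): B, D, C, K, J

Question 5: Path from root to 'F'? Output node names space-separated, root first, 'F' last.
Answer: H D G F

Derivation:
Walk down from root: H -> D -> G -> F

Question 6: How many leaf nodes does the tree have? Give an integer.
Leaves (nodes with no children): A, B, E, F, J, K, L

Answer: 7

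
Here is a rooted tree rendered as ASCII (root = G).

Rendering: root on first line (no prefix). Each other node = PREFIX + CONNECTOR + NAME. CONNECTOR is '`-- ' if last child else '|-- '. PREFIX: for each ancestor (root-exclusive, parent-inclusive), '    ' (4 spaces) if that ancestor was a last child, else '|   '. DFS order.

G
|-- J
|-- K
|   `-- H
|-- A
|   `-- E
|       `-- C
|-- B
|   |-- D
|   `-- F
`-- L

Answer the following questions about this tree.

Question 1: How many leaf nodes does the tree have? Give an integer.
Answer: 6

Derivation:
Leaves (nodes with no children): C, D, F, H, J, L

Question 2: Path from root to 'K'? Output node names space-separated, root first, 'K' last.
Answer: G K

Derivation:
Walk down from root: G -> K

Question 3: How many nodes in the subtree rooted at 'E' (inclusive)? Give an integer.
Subtree rooted at E contains: C, E
Count = 2

Answer: 2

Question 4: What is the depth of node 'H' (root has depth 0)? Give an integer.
Path from root to H: G -> K -> H
Depth = number of edges = 2

Answer: 2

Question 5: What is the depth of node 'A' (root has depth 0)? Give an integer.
Path from root to A: G -> A
Depth = number of edges = 1

Answer: 1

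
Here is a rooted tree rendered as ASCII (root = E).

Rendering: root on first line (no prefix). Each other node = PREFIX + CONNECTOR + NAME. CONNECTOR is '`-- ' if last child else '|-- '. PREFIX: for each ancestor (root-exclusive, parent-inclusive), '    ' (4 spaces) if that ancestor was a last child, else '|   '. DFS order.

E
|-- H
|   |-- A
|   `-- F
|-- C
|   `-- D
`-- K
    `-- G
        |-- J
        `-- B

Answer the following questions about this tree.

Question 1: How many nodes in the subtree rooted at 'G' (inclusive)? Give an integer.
Answer: 3

Derivation:
Subtree rooted at G contains: B, G, J
Count = 3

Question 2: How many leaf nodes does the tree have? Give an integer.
Answer: 5

Derivation:
Leaves (nodes with no children): A, B, D, F, J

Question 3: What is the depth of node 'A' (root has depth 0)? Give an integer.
Answer: 2

Derivation:
Path from root to A: E -> H -> A
Depth = number of edges = 2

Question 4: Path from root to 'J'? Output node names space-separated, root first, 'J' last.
Answer: E K G J

Derivation:
Walk down from root: E -> K -> G -> J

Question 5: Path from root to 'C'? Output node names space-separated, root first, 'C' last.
Answer: E C

Derivation:
Walk down from root: E -> C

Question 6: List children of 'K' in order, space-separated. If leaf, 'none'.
Answer: G

Derivation:
Node K's children (from adjacency): G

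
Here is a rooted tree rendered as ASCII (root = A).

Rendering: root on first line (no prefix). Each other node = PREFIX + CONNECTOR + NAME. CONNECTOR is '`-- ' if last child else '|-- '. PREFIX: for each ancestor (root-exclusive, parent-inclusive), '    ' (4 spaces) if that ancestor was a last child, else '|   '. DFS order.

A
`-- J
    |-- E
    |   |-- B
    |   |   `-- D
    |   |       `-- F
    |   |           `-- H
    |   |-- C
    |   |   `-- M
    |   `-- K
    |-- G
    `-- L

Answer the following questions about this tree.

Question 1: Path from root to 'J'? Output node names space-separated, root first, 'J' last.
Answer: A J

Derivation:
Walk down from root: A -> J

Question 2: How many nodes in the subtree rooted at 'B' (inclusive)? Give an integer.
Subtree rooted at B contains: B, D, F, H
Count = 4

Answer: 4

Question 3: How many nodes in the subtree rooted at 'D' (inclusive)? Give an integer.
Subtree rooted at D contains: D, F, H
Count = 3

Answer: 3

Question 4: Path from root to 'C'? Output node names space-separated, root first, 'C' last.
Walk down from root: A -> J -> E -> C

Answer: A J E C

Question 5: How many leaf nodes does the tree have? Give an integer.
Answer: 5

Derivation:
Leaves (nodes with no children): G, H, K, L, M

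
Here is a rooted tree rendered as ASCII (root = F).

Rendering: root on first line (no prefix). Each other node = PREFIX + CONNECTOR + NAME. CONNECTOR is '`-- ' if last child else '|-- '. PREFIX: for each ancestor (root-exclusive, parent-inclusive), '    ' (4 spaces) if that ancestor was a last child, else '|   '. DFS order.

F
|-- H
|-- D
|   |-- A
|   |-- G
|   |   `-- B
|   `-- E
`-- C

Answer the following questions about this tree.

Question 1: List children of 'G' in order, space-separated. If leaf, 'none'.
Node G's children (from adjacency): B

Answer: B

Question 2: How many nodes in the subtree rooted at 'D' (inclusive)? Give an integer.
Subtree rooted at D contains: A, B, D, E, G
Count = 5

Answer: 5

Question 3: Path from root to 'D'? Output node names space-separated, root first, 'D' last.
Answer: F D

Derivation:
Walk down from root: F -> D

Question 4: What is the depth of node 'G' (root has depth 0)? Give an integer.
Answer: 2

Derivation:
Path from root to G: F -> D -> G
Depth = number of edges = 2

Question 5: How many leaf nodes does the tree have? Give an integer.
Answer: 5

Derivation:
Leaves (nodes with no children): A, B, C, E, H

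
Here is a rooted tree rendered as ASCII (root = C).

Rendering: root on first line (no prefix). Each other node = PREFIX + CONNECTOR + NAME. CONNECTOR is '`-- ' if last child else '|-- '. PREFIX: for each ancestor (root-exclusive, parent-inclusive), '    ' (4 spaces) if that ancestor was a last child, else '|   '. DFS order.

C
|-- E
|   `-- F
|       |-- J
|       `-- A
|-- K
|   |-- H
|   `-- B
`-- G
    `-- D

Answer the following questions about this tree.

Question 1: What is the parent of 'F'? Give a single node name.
Answer: E

Derivation:
Scan adjacency: F appears as child of E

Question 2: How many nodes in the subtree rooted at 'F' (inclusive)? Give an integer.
Answer: 3

Derivation:
Subtree rooted at F contains: A, F, J
Count = 3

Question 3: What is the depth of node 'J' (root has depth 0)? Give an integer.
Path from root to J: C -> E -> F -> J
Depth = number of edges = 3

Answer: 3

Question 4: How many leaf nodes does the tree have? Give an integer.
Leaves (nodes with no children): A, B, D, H, J

Answer: 5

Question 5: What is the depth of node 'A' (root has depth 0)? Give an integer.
Path from root to A: C -> E -> F -> A
Depth = number of edges = 3

Answer: 3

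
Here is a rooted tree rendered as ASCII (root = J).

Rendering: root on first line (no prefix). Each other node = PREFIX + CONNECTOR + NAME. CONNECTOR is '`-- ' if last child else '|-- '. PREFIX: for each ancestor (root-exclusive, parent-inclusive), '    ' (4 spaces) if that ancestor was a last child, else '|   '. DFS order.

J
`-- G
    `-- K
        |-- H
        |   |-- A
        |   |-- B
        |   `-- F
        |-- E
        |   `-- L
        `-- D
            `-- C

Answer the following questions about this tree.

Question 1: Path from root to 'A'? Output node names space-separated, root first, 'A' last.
Answer: J G K H A

Derivation:
Walk down from root: J -> G -> K -> H -> A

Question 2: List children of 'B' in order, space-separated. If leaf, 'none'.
Answer: none

Derivation:
Node B's children (from adjacency): (leaf)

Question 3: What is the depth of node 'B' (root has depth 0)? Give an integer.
Answer: 4

Derivation:
Path from root to B: J -> G -> K -> H -> B
Depth = number of edges = 4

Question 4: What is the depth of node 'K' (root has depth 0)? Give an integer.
Answer: 2

Derivation:
Path from root to K: J -> G -> K
Depth = number of edges = 2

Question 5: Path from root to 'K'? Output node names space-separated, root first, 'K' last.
Answer: J G K

Derivation:
Walk down from root: J -> G -> K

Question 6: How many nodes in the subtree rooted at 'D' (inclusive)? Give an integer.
Answer: 2

Derivation:
Subtree rooted at D contains: C, D
Count = 2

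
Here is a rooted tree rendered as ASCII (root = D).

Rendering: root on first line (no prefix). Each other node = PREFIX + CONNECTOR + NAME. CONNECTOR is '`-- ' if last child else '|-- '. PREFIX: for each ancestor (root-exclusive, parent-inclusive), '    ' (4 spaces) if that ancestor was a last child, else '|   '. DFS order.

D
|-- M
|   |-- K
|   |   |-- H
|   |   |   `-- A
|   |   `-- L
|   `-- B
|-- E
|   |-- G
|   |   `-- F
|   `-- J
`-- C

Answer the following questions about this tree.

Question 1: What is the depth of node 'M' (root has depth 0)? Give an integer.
Path from root to M: D -> M
Depth = number of edges = 1

Answer: 1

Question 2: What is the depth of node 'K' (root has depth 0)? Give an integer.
Answer: 2

Derivation:
Path from root to K: D -> M -> K
Depth = number of edges = 2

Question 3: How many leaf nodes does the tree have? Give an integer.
Answer: 6

Derivation:
Leaves (nodes with no children): A, B, C, F, J, L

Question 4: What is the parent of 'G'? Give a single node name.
Answer: E

Derivation:
Scan adjacency: G appears as child of E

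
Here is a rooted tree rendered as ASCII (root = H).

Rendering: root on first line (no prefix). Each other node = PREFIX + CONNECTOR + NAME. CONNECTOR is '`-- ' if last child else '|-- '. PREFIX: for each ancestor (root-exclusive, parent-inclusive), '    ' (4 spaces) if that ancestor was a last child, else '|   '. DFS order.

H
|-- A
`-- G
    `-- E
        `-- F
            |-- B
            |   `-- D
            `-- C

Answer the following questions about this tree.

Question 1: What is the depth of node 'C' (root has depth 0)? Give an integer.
Path from root to C: H -> G -> E -> F -> C
Depth = number of edges = 4

Answer: 4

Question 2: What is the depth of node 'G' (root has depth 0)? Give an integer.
Answer: 1

Derivation:
Path from root to G: H -> G
Depth = number of edges = 1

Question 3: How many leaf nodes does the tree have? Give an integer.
Answer: 3

Derivation:
Leaves (nodes with no children): A, C, D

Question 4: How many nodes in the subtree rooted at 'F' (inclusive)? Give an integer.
Answer: 4

Derivation:
Subtree rooted at F contains: B, C, D, F
Count = 4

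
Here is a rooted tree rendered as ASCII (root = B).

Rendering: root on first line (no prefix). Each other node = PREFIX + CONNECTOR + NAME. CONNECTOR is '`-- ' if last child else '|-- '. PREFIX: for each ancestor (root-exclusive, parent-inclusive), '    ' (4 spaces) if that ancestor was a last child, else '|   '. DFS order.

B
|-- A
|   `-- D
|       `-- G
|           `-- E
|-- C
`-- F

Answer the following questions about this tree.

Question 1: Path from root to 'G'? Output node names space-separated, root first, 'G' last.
Answer: B A D G

Derivation:
Walk down from root: B -> A -> D -> G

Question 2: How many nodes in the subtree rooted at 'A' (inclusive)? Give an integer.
Subtree rooted at A contains: A, D, E, G
Count = 4

Answer: 4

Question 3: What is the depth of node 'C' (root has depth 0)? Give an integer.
Path from root to C: B -> C
Depth = number of edges = 1

Answer: 1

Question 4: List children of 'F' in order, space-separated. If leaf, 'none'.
Node F's children (from adjacency): (leaf)

Answer: none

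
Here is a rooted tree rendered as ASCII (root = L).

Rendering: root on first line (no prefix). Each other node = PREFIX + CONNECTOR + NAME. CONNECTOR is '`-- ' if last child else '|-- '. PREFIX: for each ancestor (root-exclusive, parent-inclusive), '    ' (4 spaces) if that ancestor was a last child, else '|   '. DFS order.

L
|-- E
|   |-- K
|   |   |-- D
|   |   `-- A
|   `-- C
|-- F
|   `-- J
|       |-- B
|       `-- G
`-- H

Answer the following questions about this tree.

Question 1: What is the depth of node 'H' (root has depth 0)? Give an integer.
Answer: 1

Derivation:
Path from root to H: L -> H
Depth = number of edges = 1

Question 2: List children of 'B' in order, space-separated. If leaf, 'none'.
Answer: none

Derivation:
Node B's children (from adjacency): (leaf)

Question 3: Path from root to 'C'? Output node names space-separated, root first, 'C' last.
Walk down from root: L -> E -> C

Answer: L E C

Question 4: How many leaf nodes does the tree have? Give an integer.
Answer: 6

Derivation:
Leaves (nodes with no children): A, B, C, D, G, H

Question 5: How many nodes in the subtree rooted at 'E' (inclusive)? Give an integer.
Subtree rooted at E contains: A, C, D, E, K
Count = 5

Answer: 5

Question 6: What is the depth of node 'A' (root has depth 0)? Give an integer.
Answer: 3

Derivation:
Path from root to A: L -> E -> K -> A
Depth = number of edges = 3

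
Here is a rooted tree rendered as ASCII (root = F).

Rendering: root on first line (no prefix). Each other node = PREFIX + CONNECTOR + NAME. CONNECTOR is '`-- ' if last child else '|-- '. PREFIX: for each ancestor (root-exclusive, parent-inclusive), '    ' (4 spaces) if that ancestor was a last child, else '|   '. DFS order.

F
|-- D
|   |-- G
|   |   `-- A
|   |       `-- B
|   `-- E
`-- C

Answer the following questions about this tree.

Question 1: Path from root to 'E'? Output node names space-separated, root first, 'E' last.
Answer: F D E

Derivation:
Walk down from root: F -> D -> E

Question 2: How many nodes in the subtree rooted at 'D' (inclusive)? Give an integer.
Subtree rooted at D contains: A, B, D, E, G
Count = 5

Answer: 5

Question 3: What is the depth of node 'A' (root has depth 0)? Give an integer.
Path from root to A: F -> D -> G -> A
Depth = number of edges = 3

Answer: 3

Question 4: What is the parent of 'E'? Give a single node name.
Answer: D

Derivation:
Scan adjacency: E appears as child of D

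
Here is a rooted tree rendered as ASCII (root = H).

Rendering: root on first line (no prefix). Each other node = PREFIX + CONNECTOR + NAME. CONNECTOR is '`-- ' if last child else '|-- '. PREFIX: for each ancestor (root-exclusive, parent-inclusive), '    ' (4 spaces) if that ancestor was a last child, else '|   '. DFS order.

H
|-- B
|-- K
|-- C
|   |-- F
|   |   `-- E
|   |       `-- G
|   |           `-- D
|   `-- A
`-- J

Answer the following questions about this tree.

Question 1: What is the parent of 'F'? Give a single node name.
Answer: C

Derivation:
Scan adjacency: F appears as child of C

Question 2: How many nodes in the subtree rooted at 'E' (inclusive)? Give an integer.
Answer: 3

Derivation:
Subtree rooted at E contains: D, E, G
Count = 3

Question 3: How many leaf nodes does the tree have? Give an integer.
Leaves (nodes with no children): A, B, D, J, K

Answer: 5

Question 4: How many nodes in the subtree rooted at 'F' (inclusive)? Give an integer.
Subtree rooted at F contains: D, E, F, G
Count = 4

Answer: 4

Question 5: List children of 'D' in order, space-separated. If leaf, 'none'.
Node D's children (from adjacency): (leaf)

Answer: none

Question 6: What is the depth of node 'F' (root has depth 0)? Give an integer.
Answer: 2

Derivation:
Path from root to F: H -> C -> F
Depth = number of edges = 2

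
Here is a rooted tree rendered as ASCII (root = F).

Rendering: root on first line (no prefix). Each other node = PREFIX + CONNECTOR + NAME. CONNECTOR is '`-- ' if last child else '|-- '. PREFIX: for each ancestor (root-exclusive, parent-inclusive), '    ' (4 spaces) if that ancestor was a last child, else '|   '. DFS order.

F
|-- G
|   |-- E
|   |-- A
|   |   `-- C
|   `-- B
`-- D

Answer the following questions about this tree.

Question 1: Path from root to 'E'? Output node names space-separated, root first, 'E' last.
Answer: F G E

Derivation:
Walk down from root: F -> G -> E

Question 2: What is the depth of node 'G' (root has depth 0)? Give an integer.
Path from root to G: F -> G
Depth = number of edges = 1

Answer: 1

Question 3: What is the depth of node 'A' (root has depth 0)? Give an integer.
Answer: 2

Derivation:
Path from root to A: F -> G -> A
Depth = number of edges = 2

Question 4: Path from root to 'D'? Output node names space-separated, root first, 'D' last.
Answer: F D

Derivation:
Walk down from root: F -> D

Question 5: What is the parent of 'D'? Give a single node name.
Answer: F

Derivation:
Scan adjacency: D appears as child of F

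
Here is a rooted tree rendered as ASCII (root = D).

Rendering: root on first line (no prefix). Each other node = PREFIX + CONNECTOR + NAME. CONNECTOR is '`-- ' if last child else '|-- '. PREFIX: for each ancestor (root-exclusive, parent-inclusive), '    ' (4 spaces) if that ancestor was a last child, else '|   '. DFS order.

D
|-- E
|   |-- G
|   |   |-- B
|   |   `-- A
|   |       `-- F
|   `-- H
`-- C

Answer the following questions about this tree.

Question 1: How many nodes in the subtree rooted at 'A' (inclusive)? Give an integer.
Answer: 2

Derivation:
Subtree rooted at A contains: A, F
Count = 2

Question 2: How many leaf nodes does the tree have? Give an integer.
Answer: 4

Derivation:
Leaves (nodes with no children): B, C, F, H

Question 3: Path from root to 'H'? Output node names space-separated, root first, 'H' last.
Walk down from root: D -> E -> H

Answer: D E H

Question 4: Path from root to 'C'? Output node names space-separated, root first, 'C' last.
Answer: D C

Derivation:
Walk down from root: D -> C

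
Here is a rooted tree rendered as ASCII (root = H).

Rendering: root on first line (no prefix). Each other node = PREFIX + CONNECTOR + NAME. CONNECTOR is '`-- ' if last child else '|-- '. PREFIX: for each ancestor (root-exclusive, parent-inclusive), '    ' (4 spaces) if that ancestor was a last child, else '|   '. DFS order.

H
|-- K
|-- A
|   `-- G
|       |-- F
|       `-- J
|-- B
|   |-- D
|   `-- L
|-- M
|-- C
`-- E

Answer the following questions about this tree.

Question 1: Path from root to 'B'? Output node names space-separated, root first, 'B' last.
Walk down from root: H -> B

Answer: H B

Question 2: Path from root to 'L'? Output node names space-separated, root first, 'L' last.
Walk down from root: H -> B -> L

Answer: H B L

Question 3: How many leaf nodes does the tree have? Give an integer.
Answer: 8

Derivation:
Leaves (nodes with no children): C, D, E, F, J, K, L, M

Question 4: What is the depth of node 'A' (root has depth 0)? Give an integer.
Path from root to A: H -> A
Depth = number of edges = 1

Answer: 1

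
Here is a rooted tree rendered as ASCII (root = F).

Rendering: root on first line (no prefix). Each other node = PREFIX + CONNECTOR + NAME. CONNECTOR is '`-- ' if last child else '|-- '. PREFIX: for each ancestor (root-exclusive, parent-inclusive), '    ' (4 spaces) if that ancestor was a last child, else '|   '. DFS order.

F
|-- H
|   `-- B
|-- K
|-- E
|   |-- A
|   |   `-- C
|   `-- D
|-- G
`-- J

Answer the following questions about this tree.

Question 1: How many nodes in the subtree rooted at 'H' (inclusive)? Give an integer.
Answer: 2

Derivation:
Subtree rooted at H contains: B, H
Count = 2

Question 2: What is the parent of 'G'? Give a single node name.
Scan adjacency: G appears as child of F

Answer: F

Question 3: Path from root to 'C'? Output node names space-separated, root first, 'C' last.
Answer: F E A C

Derivation:
Walk down from root: F -> E -> A -> C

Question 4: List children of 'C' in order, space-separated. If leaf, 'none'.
Answer: none

Derivation:
Node C's children (from adjacency): (leaf)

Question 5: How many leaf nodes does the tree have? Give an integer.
Answer: 6

Derivation:
Leaves (nodes with no children): B, C, D, G, J, K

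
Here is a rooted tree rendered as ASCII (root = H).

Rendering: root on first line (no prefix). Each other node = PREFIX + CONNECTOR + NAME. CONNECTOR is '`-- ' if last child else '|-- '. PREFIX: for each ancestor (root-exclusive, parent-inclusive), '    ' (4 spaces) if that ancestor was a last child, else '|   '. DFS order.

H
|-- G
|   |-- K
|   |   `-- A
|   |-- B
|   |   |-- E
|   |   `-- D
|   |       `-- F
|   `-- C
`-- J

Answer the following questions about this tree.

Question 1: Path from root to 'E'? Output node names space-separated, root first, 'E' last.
Walk down from root: H -> G -> B -> E

Answer: H G B E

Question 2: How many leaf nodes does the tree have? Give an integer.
Answer: 5

Derivation:
Leaves (nodes with no children): A, C, E, F, J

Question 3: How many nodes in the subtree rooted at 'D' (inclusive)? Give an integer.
Subtree rooted at D contains: D, F
Count = 2

Answer: 2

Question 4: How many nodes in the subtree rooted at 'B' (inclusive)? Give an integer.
Subtree rooted at B contains: B, D, E, F
Count = 4

Answer: 4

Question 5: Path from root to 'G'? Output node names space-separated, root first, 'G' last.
Answer: H G

Derivation:
Walk down from root: H -> G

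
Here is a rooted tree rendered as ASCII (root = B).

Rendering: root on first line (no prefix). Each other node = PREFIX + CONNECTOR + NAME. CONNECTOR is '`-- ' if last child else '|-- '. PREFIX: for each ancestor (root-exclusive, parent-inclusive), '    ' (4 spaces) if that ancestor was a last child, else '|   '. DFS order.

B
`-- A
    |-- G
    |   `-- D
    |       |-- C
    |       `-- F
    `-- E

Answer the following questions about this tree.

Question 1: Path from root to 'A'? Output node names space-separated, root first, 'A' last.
Answer: B A

Derivation:
Walk down from root: B -> A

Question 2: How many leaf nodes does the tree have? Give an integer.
Leaves (nodes with no children): C, E, F

Answer: 3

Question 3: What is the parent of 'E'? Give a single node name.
Answer: A

Derivation:
Scan adjacency: E appears as child of A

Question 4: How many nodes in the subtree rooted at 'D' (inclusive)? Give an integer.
Answer: 3

Derivation:
Subtree rooted at D contains: C, D, F
Count = 3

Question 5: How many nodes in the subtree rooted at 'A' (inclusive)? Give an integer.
Subtree rooted at A contains: A, C, D, E, F, G
Count = 6

Answer: 6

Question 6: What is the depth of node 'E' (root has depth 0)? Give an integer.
Path from root to E: B -> A -> E
Depth = number of edges = 2

Answer: 2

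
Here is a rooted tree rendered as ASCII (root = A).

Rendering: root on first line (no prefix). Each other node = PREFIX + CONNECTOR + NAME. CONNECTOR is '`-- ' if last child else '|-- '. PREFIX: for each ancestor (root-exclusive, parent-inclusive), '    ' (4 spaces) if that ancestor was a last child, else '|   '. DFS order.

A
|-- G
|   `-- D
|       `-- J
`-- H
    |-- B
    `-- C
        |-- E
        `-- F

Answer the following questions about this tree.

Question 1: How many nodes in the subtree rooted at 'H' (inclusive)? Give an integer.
Answer: 5

Derivation:
Subtree rooted at H contains: B, C, E, F, H
Count = 5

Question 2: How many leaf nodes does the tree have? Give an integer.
Answer: 4

Derivation:
Leaves (nodes with no children): B, E, F, J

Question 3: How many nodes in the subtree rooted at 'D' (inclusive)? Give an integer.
Subtree rooted at D contains: D, J
Count = 2

Answer: 2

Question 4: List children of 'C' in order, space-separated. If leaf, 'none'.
Answer: E F

Derivation:
Node C's children (from adjacency): E, F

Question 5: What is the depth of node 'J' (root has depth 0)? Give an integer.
Path from root to J: A -> G -> D -> J
Depth = number of edges = 3

Answer: 3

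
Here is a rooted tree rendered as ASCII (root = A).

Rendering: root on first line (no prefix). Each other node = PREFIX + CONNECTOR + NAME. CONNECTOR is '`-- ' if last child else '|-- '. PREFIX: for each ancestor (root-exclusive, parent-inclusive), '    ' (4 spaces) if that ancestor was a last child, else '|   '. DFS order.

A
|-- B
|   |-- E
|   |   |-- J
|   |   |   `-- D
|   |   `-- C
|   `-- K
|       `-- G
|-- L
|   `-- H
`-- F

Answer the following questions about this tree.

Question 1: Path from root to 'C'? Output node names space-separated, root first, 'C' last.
Answer: A B E C

Derivation:
Walk down from root: A -> B -> E -> C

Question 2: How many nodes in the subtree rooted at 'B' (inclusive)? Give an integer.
Subtree rooted at B contains: B, C, D, E, G, J, K
Count = 7

Answer: 7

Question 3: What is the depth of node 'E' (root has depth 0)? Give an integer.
Path from root to E: A -> B -> E
Depth = number of edges = 2

Answer: 2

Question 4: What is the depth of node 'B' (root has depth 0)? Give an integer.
Answer: 1

Derivation:
Path from root to B: A -> B
Depth = number of edges = 1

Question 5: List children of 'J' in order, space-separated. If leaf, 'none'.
Answer: D

Derivation:
Node J's children (from adjacency): D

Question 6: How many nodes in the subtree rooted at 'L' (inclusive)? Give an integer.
Answer: 2

Derivation:
Subtree rooted at L contains: H, L
Count = 2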